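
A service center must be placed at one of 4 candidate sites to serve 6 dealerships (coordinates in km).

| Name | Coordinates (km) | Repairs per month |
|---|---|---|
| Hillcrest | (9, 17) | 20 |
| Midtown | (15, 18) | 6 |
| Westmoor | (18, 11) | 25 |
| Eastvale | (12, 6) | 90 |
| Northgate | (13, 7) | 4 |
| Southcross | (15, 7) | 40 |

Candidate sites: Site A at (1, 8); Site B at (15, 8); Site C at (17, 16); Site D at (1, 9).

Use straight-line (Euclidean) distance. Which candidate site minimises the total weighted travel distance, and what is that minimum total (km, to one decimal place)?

Site B, total 755.8 km

Total weighted distance at each candidate:
  Site A (1, 8): total = 2391.5
  Site B (15, 8): total = 755.8
  Site C (17, 16): total = 1720.1
  Site D (1, 9): total = 2394.6
Minimum is at Site B with total 755.8 km.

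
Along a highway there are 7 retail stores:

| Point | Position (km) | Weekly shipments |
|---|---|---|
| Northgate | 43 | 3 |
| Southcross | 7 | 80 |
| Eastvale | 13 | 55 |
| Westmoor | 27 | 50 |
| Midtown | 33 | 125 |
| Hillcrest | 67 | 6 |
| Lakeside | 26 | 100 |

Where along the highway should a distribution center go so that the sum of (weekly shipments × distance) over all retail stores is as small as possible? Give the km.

x = 26

For a sum of weighted absolute distances on a line, the optimum is the weighted median (not the mean). Total weight W = 419; half-weight = 209.5.
Sort by position and accumulate weight:
  km 7 (Southcross, w=80) → cum 80
  km 13 (Eastvale, w=55) → cum 135
  km 26 (Lakeside, w=100) → cum 235  ≥ 209.5 → median here
  km 27 (Westmoor, w=50) → cum 285
  km 33 (Midtown, w=125) → cum 410
  km 43 (Northgate, w=3) → cum 413
  km 67 (Hillcrest, w=6) → cum 419
Optimal location: km 26.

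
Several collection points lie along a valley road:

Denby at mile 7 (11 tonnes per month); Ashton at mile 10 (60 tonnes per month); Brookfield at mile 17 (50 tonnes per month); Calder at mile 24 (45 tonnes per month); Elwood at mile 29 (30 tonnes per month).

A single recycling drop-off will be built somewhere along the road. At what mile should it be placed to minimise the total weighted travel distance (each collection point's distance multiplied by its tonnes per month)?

For a sum of weighted absolute distances on a line, the optimum is the weighted median (not the mean). Total weight W = 196; half-weight = 98.
Sort by position and accumulate weight:
  mile 7 (Denby, w=11) → cum 11
  mile 10 (Ashton, w=60) → cum 71
  mile 17 (Brookfield, w=50) → cum 121  ≥ 98 → median here
  mile 24 (Calder, w=45) → cum 166
  mile 29 (Elwood, w=30) → cum 196
Optimal location: mile 17.

x = 17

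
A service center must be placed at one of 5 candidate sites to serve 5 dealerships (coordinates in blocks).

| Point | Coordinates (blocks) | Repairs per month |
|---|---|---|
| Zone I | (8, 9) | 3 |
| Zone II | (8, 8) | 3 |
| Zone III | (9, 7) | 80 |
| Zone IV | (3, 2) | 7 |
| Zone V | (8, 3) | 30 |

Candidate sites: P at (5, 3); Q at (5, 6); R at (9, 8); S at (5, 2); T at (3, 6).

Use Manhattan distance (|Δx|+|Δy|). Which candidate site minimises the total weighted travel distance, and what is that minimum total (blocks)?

R, total 353 blocks

Total weighted distance at each candidate:
  P (5, 3): total = 802
  Q (5, 6): total = 655
  R (9, 8): total = 353
  S (5, 2): total = 911
  T (3, 6): total = 873
Minimum is at R with total 353 blocks.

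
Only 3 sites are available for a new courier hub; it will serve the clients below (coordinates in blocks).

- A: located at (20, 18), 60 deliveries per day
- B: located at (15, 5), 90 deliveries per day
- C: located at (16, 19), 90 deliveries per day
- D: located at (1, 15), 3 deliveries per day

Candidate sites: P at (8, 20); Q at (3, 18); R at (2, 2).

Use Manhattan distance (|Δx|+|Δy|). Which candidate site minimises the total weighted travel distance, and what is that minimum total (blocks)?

P, total 3666 blocks

Total weighted distance at each candidate:
  P (8, 20): total = 3666
  Q (3, 18): total = 4545
  R (2, 2): total = 6312
Minimum is at P with total 3666 blocks.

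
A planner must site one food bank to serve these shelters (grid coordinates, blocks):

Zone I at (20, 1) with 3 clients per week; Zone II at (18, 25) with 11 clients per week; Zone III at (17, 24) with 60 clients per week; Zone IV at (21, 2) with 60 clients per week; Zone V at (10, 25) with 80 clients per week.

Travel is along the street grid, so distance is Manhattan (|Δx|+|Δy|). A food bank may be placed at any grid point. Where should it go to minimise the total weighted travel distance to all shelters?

(17, 24)

Manhattan distance separates: Σwᵢ(|x−xᵢ|+|y−yᵢ|) = Σwᵢ|x−xᵢ| + Σwᵢ|y−yᵢ|, so x and y are optimised independently as 1-D weighted medians.
Total weight W = 214; half = 107.
x-coordinate, sorted with cumulative weight:
  x=10 (Zone V, w=80) cum 80
  x=17 (Zone III, w=60) cum 140  ← median
  x=18 (Zone II, w=11) cum 151
  x=20 (Zone I, w=3) cum 154
  x=21 (Zone IV, w=60) cum 214
⇒ x* = 17
y-coordinate, sorted with cumulative weight:
  y=1 (Zone I, w=3) cum 3
  y=2 (Zone IV, w=60) cum 63
  y=24 (Zone III, w=60) cum 123  ← median
  y=25 (Zone II, w=11) cum 134
  y=25 (Zone V, w=80) cum 214
⇒ y* = 24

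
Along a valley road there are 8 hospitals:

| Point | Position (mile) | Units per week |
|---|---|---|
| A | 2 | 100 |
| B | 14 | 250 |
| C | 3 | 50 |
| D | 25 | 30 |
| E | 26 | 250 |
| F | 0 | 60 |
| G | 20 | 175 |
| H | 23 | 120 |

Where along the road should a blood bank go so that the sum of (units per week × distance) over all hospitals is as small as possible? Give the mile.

x = 20

For a sum of weighted absolute distances on a line, the optimum is the weighted median (not the mean). Total weight W = 1035; half-weight = 517.5.
Sort by position and accumulate weight:
  mile 0 (F, w=60) → cum 60
  mile 2 (A, w=100) → cum 160
  mile 3 (C, w=50) → cum 210
  mile 14 (B, w=250) → cum 460
  mile 20 (G, w=175) → cum 635  ≥ 517.5 → median here
  mile 23 (H, w=120) → cum 755
  mile 25 (D, w=30) → cum 785
  mile 26 (E, w=250) → cum 1035
Optimal location: mile 20.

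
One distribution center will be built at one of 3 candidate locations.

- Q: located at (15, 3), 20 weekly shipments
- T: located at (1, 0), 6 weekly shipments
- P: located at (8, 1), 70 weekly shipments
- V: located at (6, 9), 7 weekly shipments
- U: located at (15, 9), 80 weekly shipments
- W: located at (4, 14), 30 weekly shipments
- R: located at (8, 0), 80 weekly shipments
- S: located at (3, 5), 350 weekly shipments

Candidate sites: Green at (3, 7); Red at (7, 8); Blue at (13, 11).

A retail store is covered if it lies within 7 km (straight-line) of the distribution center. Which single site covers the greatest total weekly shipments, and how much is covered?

Coverage radius r = 7 km; a point is covered iff (Δx)²+(Δy)² ≤ 7² = 49.
  Green (3, 7): covers {V, S} → 357
  Red (7, 8): covers {V, W, S} → 387
  Blue (13, 11): covers {U} → 80
Maximum coverage at Red: 387 weekly shipments.

Red, covering 387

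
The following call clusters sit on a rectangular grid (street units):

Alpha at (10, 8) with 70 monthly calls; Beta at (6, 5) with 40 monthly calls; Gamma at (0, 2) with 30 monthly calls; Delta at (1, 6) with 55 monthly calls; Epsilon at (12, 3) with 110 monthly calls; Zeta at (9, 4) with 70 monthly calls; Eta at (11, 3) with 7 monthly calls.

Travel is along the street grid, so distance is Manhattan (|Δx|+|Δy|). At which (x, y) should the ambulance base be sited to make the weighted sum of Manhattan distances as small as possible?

(9, 4)

Manhattan distance separates: Σwᵢ(|x−xᵢ|+|y−yᵢ|) = Σwᵢ|x−xᵢ| + Σwᵢ|y−yᵢ|, so x and y are optimised independently as 1-D weighted medians.
Total weight W = 382; half = 191.
x-coordinate, sorted with cumulative weight:
  x=0 (Gamma, w=30) cum 30
  x=1 (Delta, w=55) cum 85
  x=6 (Beta, w=40) cum 125
  x=9 (Zeta, w=70) cum 195  ← median
  x=10 (Alpha, w=70) cum 265
  x=11 (Eta, w=7) cum 272
  x=12 (Epsilon, w=110) cum 382
⇒ x* = 9
y-coordinate, sorted with cumulative weight:
  y=2 (Gamma, w=30) cum 30
  y=3 (Epsilon, w=110) cum 140
  y=3 (Eta, w=7) cum 147
  y=4 (Zeta, w=70) cum 217  ← median
  y=5 (Beta, w=40) cum 257
  y=6 (Delta, w=55) cum 312
  y=8 (Alpha, w=70) cum 382
⇒ y* = 4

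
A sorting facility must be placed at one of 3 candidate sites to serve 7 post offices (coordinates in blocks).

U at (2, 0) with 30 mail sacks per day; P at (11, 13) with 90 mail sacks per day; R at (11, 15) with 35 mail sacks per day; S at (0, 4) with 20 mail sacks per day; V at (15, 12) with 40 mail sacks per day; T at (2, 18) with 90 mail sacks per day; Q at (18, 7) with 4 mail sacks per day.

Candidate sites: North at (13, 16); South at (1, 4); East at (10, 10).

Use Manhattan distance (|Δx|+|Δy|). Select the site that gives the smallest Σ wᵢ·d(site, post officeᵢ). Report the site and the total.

Total weighted distance at each candidate:
  North (13, 16): total = 3331
  South (1, 4): total = 4925
  East (10, 10): total = 3194
Minimum is at East with total 3194 blocks.

East, total 3194 blocks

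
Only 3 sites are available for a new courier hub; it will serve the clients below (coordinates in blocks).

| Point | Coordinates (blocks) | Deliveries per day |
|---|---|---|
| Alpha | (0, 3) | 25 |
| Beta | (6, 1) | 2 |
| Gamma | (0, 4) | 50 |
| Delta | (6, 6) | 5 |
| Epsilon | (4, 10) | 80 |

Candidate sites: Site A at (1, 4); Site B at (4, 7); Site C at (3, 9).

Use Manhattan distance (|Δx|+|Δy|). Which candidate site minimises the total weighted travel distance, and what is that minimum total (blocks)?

Total weighted distance at each candidate:
  Site A (1, 4): total = 871
  Site B (4, 7): total = 821
  Site C (3, 9): total = 837
Minimum is at Site B with total 821 blocks.

Site B, total 821 blocks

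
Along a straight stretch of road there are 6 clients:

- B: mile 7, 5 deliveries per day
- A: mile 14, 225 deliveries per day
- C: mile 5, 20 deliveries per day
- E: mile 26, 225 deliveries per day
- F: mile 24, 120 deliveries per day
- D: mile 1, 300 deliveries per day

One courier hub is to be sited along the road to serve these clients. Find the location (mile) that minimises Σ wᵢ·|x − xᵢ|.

For a sum of weighted absolute distances on a line, the optimum is the weighted median (not the mean). Total weight W = 895; half-weight = 447.5.
Sort by position and accumulate weight:
  mile 1 (D, w=300) → cum 300
  mile 5 (C, w=20) → cum 320
  mile 7 (B, w=5) → cum 325
  mile 14 (A, w=225) → cum 550  ≥ 447.5 → median here
  mile 24 (F, w=120) → cum 670
  mile 26 (E, w=225) → cum 895
Optimal location: mile 14.

x = 14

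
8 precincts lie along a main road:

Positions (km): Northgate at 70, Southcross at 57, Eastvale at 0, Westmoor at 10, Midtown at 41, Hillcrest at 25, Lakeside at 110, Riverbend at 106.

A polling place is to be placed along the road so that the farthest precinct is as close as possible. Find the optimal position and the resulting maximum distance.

location 55, max distance 55

The 1-center on a line is the midpoint of the two extreme points: leftmost at 0, rightmost at 110.
Optimal location = (0 + 110)/2 = 55; maximum distance = (110 − 0)/2 = 55.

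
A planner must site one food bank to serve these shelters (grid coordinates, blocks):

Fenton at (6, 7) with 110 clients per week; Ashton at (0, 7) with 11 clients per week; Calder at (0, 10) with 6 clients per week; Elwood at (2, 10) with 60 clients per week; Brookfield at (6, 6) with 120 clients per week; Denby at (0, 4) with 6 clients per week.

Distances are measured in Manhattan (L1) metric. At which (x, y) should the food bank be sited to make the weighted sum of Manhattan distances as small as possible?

(6, 7)

Manhattan distance separates: Σwᵢ(|x−xᵢ|+|y−yᵢ|) = Σwᵢ|x−xᵢ| + Σwᵢ|y−yᵢ|, so x and y are optimised independently as 1-D weighted medians.
Total weight W = 313; half = 156.5.
x-coordinate, sorted with cumulative weight:
  x=0 (Ashton, w=11) cum 11
  x=0 (Calder, w=6) cum 17
  x=0 (Denby, w=6) cum 23
  x=2 (Elwood, w=60) cum 83
  x=6 (Fenton, w=110) cum 193  ← median
  x=6 (Brookfield, w=120) cum 313
⇒ x* = 6
y-coordinate, sorted with cumulative weight:
  y=4 (Denby, w=6) cum 6
  y=6 (Brookfield, w=120) cum 126
  y=7 (Fenton, w=110) cum 236  ← median
  y=7 (Ashton, w=11) cum 247
  y=10 (Calder, w=6) cum 253
  y=10 (Elwood, w=60) cum 313
⇒ y* = 7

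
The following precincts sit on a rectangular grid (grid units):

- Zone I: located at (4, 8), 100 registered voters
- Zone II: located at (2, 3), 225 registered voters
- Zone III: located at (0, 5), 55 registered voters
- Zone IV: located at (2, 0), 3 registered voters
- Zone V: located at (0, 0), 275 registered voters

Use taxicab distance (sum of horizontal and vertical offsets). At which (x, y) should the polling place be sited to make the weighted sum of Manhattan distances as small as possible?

(0, 3)

Manhattan distance separates: Σwᵢ(|x−xᵢ|+|y−yᵢ|) = Σwᵢ|x−xᵢ| + Σwᵢ|y−yᵢ|, so x and y are optimised independently as 1-D weighted medians.
Total weight W = 658; half = 329.
x-coordinate, sorted with cumulative weight:
  x=0 (Zone III, w=55) cum 55
  x=0 (Zone V, w=275) cum 330  ← median
  x=2 (Zone II, w=225) cum 555
  x=2 (Zone IV, w=3) cum 558
  x=4 (Zone I, w=100) cum 658
⇒ x* = 0
y-coordinate, sorted with cumulative weight:
  y=0 (Zone IV, w=3) cum 3
  y=0 (Zone V, w=275) cum 278
  y=3 (Zone II, w=225) cum 503  ← median
  y=5 (Zone III, w=55) cum 558
  y=8 (Zone I, w=100) cum 658
⇒ y* = 3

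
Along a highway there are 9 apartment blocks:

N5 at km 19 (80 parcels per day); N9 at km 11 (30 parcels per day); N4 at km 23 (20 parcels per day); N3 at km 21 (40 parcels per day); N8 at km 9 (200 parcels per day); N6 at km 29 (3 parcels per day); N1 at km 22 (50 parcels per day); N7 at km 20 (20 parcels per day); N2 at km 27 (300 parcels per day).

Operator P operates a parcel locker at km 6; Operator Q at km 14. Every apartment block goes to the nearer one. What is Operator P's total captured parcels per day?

The indifferent point is the midpoint (6+14)/2 = 10; apartment blocks left of it (closer to Operator P at 6) go to Operator P, those right go to Operator Q.
  N8 at 9 (w=200) → Operator P
  N9 at 11 (w=30) → Operator Q
  N5 at 19 (w=80) → Operator Q
  N7 at 20 (w=20) → Operator Q
  N3 at 21 (w=40) → Operator Q
  N1 at 22 (w=50) → Operator Q
  N4 at 23 (w=20) → Operator Q
  N2 at 27 (w=300) → Operator Q
  N6 at 29 (w=3) → Operator Q
Operator P captures 200; Operator Q captures 543.

200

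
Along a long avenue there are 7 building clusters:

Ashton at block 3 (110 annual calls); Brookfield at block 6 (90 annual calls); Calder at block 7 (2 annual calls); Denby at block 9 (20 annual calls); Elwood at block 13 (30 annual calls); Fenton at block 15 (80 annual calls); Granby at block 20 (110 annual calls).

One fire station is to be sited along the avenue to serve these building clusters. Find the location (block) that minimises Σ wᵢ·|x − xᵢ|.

x = 9

For a sum of weighted absolute distances on a line, the optimum is the weighted median (not the mean). Total weight W = 442; half-weight = 221.
Sort by position and accumulate weight:
  block 3 (Ashton, w=110) → cum 110
  block 6 (Brookfield, w=90) → cum 200
  block 7 (Calder, w=2) → cum 202
  block 9 (Denby, w=20) → cum 222  ≥ 221 → median here
  block 13 (Elwood, w=30) → cum 252
  block 15 (Fenton, w=80) → cum 332
  block 20 (Granby, w=110) → cum 442
Optimal location: block 9.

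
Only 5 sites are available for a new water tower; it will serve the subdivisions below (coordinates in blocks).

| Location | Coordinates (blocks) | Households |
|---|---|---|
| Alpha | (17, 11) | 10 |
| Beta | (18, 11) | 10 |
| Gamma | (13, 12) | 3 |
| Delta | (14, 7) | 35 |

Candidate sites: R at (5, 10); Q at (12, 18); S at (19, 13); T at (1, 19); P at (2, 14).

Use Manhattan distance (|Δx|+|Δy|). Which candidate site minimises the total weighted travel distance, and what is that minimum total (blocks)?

Total weighted distance at each candidate:
  R (5, 10): total = 720
  Q (12, 18): total = 726
  S (19, 13): total = 476
  T (1, 19): total = 1422
  P (2, 14): total = 1074
Minimum is at S with total 476 blocks.

S, total 476 blocks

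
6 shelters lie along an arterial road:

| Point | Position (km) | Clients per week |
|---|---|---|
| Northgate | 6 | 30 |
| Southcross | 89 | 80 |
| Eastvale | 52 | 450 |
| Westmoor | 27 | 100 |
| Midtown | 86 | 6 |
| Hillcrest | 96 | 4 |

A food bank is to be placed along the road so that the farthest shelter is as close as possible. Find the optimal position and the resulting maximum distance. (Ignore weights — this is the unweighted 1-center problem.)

location 51, max distance 45

The 1-center on a line is the midpoint of the two extreme points: leftmost at 6, rightmost at 96.
Optimal location = (6 + 96)/2 = 51; maximum distance = (96 − 6)/2 = 45.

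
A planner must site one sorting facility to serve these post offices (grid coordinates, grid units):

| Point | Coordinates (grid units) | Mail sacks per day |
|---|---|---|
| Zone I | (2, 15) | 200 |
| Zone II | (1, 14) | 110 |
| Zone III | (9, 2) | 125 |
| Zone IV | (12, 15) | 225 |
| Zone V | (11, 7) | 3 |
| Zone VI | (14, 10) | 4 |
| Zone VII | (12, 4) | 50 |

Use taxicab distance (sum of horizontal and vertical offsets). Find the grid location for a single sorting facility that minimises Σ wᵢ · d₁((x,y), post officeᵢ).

(9, 15)

Manhattan distance separates: Σwᵢ(|x−xᵢ|+|y−yᵢ|) = Σwᵢ|x−xᵢ| + Σwᵢ|y−yᵢ|, so x and y are optimised independently as 1-D weighted medians.
Total weight W = 717; half = 358.5.
x-coordinate, sorted with cumulative weight:
  x=1 (Zone II, w=110) cum 110
  x=2 (Zone I, w=200) cum 310
  x=9 (Zone III, w=125) cum 435  ← median
  x=11 (Zone V, w=3) cum 438
  x=12 (Zone IV, w=225) cum 663
  x=12 (Zone VII, w=50) cum 713
  x=14 (Zone VI, w=4) cum 717
⇒ x* = 9
y-coordinate, sorted with cumulative weight:
  y=2 (Zone III, w=125) cum 125
  y=4 (Zone VII, w=50) cum 175
  y=7 (Zone V, w=3) cum 178
  y=10 (Zone VI, w=4) cum 182
  y=14 (Zone II, w=110) cum 292
  y=15 (Zone I, w=200) cum 492  ← median
  y=15 (Zone IV, w=225) cum 717
⇒ y* = 15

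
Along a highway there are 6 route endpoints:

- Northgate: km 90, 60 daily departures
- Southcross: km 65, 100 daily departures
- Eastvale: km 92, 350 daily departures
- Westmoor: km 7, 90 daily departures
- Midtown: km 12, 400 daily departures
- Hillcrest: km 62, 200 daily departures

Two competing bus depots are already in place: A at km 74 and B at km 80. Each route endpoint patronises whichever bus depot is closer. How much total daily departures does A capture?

The indifferent point is the midpoint (74+80)/2 = 77; route endpoints left of it (closer to A at 74) go to A, those right go to B.
  Westmoor at 7 (w=90) → A
  Midtown at 12 (w=400) → A
  Hillcrest at 62 (w=200) → A
  Southcross at 65 (w=100) → A
  Northgate at 90 (w=60) → B
  Eastvale at 92 (w=350) → B
A captures 790; B captures 410.

790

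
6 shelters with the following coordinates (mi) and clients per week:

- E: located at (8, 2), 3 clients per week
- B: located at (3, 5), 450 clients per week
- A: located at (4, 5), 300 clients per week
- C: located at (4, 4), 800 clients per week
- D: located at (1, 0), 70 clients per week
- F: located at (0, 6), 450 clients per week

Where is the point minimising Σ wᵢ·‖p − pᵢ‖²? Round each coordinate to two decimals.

The minimiser of Σwᵢ‖p−pᵢ‖² is the weighted centroid p* = (Σwᵢpᵢ)/(Σwᵢ).
Σwᵢ = 2073.
Σwᵢxᵢ = 3·8 + 450·3 + 300·4 + 800·4 + 70·1 + 450·0 = 5844.
Σwᵢyᵢ = 3·2 + 450·5 + 300·5 + 800·4 + 70·0 + 450·6 = 9656.
x* = 5844/2073 = 2.82, y* = 9656/2073 = 4.66.

(2.82, 4.66)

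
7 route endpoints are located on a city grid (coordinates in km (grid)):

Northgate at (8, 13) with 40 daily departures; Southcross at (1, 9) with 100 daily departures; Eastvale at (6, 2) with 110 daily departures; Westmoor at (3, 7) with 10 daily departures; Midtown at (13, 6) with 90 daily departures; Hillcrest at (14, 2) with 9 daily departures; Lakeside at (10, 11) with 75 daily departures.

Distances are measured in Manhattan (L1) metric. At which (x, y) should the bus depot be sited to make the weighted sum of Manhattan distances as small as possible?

(6, 7)

Manhattan distance separates: Σwᵢ(|x−xᵢ|+|y−yᵢ|) = Σwᵢ|x−xᵢ| + Σwᵢ|y−yᵢ|, so x and y are optimised independently as 1-D weighted medians.
Total weight W = 434; half = 217.
x-coordinate, sorted with cumulative weight:
  x=1 (Southcross, w=100) cum 100
  x=3 (Westmoor, w=10) cum 110
  x=6 (Eastvale, w=110) cum 220  ← median
  x=8 (Northgate, w=40) cum 260
  x=10 (Lakeside, w=75) cum 335
  x=13 (Midtown, w=90) cum 425
  x=14 (Hillcrest, w=9) cum 434
⇒ x* = 6
y-coordinate, sorted with cumulative weight:
  y=2 (Eastvale, w=110) cum 110
  y=2 (Hillcrest, w=9) cum 119
  y=6 (Midtown, w=90) cum 209
  y=7 (Westmoor, w=10) cum 219  ← median
  y=9 (Southcross, w=100) cum 319
  y=11 (Lakeside, w=75) cum 394
  y=13 (Northgate, w=40) cum 434
⇒ y* = 7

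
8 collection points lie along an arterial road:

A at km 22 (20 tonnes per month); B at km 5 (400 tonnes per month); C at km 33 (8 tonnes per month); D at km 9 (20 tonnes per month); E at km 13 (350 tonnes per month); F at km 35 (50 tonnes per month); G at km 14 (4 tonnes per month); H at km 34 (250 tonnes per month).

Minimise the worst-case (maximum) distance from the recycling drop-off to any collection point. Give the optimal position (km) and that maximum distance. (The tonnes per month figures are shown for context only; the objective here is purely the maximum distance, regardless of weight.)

location 20, max distance 15

The 1-center on a line is the midpoint of the two extreme points: leftmost at 5, rightmost at 35.
Optimal location = (5 + 35)/2 = 20; maximum distance = (35 − 5)/2 = 15.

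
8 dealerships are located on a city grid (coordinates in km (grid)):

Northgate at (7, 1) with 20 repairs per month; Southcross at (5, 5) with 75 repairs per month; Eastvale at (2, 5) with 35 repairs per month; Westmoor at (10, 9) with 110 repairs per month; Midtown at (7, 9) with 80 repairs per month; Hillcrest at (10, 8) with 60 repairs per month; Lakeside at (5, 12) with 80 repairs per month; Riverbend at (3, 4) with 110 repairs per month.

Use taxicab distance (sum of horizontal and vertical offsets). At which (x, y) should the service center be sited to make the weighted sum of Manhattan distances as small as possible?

Manhattan distance separates: Σwᵢ(|x−xᵢ|+|y−yᵢ|) = Σwᵢ|x−xᵢ| + Σwᵢ|y−yᵢ|, so x and y are optimised independently as 1-D weighted medians.
Total weight W = 570; half = 285.
x-coordinate, sorted with cumulative weight:
  x=2 (Eastvale, w=35) cum 35
  x=3 (Riverbend, w=110) cum 145
  x=5 (Southcross, w=75) cum 220
  x=5 (Lakeside, w=80) cum 300  ← median
  x=7 (Northgate, w=20) cum 320
  x=7 (Midtown, w=80) cum 400
  x=10 (Westmoor, w=110) cum 510
  x=10 (Hillcrest, w=60) cum 570
⇒ x* = 5
y-coordinate, sorted with cumulative weight:
  y=1 (Northgate, w=20) cum 20
  y=4 (Riverbend, w=110) cum 130
  y=5 (Southcross, w=75) cum 205
  y=5 (Eastvale, w=35) cum 240
  y=8 (Hillcrest, w=60) cum 300  ← median
  y=9 (Westmoor, w=110) cum 410
  y=9 (Midtown, w=80) cum 490
  y=12 (Lakeside, w=80) cum 570
⇒ y* = 8

(5, 8)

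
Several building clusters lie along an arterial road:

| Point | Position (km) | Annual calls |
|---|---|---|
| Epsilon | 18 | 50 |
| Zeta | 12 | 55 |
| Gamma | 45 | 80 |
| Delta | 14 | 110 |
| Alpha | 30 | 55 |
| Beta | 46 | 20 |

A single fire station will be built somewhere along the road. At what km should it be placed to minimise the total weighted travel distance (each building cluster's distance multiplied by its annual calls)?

For a sum of weighted absolute distances on a line, the optimum is the weighted median (not the mean). Total weight W = 370; half-weight = 185.
Sort by position and accumulate weight:
  km 12 (Zeta, w=55) → cum 55
  km 14 (Delta, w=110) → cum 165
  km 18 (Epsilon, w=50) → cum 215  ≥ 185 → median here
  km 30 (Alpha, w=55) → cum 270
  km 45 (Gamma, w=80) → cum 350
  km 46 (Beta, w=20) → cum 370
Optimal location: km 18.

x = 18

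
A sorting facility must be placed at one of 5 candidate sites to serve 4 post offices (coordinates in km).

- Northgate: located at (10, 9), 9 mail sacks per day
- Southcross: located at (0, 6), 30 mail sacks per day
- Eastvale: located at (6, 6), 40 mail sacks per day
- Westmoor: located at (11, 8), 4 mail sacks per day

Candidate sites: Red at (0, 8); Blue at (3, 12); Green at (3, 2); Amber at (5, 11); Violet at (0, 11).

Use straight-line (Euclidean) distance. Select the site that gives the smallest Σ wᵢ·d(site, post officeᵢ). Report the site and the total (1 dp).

Red, total 447.4 km

Total weighted distance at each candidate:
  Red (0, 8): total = 447.4
  Blue (3, 12): total = 573.9
  Green (3, 2): total = 479.1
  Amber (5, 11): total = 491.4
  Violet (0, 11): total = 599.8
Minimum is at Red with total 447.4 km.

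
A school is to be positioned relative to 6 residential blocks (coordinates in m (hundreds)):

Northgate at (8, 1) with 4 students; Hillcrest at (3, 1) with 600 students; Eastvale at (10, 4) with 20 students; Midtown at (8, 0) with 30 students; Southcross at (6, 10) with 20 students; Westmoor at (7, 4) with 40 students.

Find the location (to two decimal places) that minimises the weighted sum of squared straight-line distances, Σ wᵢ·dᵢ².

(3.74, 1.46)

The minimiser of Σwᵢ‖p−pᵢ‖² is the weighted centroid p* = (Σwᵢpᵢ)/(Σwᵢ).
Σwᵢ = 714.
Σwᵢxᵢ = 4·8 + 600·3 + 20·10 + 30·8 + 20·6 + 40·7 = 2672.
Σwᵢyᵢ = 4·1 + 600·1 + 20·4 + 30·0 + 20·10 + 40·4 = 1044.
x* = 2672/714 = 3.74, y* = 1044/714 = 1.46.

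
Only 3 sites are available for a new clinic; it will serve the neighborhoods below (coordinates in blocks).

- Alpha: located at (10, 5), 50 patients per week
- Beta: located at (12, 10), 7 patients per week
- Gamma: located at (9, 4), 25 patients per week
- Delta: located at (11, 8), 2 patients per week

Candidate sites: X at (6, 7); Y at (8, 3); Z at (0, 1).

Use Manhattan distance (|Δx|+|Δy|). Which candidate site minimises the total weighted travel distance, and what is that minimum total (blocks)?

Y, total 343 blocks

Total weighted distance at each candidate:
  X (6, 7): total = 525
  Y (8, 3): total = 343
  Z (0, 1): total = 1183
Minimum is at Y with total 343 blocks.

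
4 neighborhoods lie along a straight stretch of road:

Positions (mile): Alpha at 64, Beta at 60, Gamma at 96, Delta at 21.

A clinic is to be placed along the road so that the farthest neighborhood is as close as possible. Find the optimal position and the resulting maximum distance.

location 58.5, max distance 37.5

The 1-center on a line is the midpoint of the two extreme points: leftmost at 21, rightmost at 96.
Optimal location = (21 + 96)/2 = 58.5; maximum distance = (96 − 21)/2 = 37.5.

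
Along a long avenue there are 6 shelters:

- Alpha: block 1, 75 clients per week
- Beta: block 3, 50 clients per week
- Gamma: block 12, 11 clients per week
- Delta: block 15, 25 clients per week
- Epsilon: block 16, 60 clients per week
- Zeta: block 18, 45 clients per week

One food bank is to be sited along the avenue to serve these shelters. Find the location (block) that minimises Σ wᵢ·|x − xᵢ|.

x = 12

For a sum of weighted absolute distances on a line, the optimum is the weighted median (not the mean). Total weight W = 266; half-weight = 133.
Sort by position and accumulate weight:
  block 1 (Alpha, w=75) → cum 75
  block 3 (Beta, w=50) → cum 125
  block 12 (Gamma, w=11) → cum 136  ≥ 133 → median here
  block 15 (Delta, w=25) → cum 161
  block 16 (Epsilon, w=60) → cum 221
  block 18 (Zeta, w=45) → cum 266
Optimal location: block 12.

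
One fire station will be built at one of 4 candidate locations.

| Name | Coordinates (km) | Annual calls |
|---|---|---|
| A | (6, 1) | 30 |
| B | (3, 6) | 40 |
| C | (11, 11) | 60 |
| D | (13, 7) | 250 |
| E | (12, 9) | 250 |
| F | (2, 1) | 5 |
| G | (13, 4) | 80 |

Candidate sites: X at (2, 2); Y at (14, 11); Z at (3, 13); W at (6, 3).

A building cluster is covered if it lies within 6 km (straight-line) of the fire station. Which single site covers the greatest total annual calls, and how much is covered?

Y, covering 560

Coverage radius r = 6 km; a point is covered iff (Δx)²+(Δy)² ≤ 6² = 36.
  X (2, 2): covers {A, B, F} → 75
  Y (14, 11): covers {C, D, E} → 560
  Z (3, 13): covers {none} → 0
  W (6, 3): covers {A, B, F} → 75
Maximum coverage at Y: 560 annual calls.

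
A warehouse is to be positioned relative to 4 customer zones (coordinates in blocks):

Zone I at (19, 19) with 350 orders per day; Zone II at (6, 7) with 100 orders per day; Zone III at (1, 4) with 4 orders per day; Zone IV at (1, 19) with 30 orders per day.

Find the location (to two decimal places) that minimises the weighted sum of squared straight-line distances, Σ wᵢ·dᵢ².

The minimiser of Σwᵢ‖p−pᵢ‖² is the weighted centroid p* = (Σwᵢpᵢ)/(Σwᵢ).
Σwᵢ = 484.
Σwᵢxᵢ = 350·19 + 100·6 + 4·1 + 30·1 = 7284.
Σwᵢyᵢ = 350·19 + 100·7 + 4·4 + 30·19 = 7936.
x* = 7284/484 = 15.05, y* = 7936/484 = 16.40.

(15.05, 16.40)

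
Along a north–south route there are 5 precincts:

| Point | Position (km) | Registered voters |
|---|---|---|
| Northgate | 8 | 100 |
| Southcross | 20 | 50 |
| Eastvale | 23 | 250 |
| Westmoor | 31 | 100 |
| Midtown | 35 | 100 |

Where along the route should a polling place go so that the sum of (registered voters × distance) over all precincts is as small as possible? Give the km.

For a sum of weighted absolute distances on a line, the optimum is the weighted median (not the mean). Total weight W = 600; half-weight = 300.
Sort by position and accumulate weight:
  km 8 (Northgate, w=100) → cum 100
  km 20 (Southcross, w=50) → cum 150
  km 23 (Eastvale, w=250) → cum 400  ≥ 300 → median here
  km 31 (Westmoor, w=100) → cum 500
  km 35 (Midtown, w=100) → cum 600
Optimal location: km 23.

x = 23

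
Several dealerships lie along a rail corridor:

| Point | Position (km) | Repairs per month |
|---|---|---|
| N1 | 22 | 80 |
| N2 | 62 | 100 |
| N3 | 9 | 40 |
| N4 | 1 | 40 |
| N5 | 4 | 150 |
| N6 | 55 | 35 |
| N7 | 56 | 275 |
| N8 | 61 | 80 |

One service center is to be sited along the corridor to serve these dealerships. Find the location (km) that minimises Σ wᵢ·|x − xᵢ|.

x = 56

For a sum of weighted absolute distances on a line, the optimum is the weighted median (not the mean). Total weight W = 800; half-weight = 400.
Sort by position and accumulate weight:
  km 1 (N4, w=40) → cum 40
  km 4 (N5, w=150) → cum 190
  km 9 (N3, w=40) → cum 230
  km 22 (N1, w=80) → cum 310
  km 55 (N6, w=35) → cum 345
  km 56 (N7, w=275) → cum 620  ≥ 400 → median here
  km 61 (N8, w=80) → cum 700
  km 62 (N2, w=100) → cum 800
Optimal location: km 56.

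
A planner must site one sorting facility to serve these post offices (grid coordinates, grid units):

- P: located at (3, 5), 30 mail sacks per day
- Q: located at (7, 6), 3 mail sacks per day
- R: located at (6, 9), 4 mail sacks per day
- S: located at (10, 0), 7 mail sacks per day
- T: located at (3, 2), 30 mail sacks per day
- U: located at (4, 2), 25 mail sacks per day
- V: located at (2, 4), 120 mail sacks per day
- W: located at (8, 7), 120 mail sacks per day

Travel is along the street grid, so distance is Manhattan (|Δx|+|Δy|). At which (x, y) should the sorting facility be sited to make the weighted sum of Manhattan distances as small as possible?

Manhattan distance separates: Σwᵢ(|x−xᵢ|+|y−yᵢ|) = Σwᵢ|x−xᵢ| + Σwᵢ|y−yᵢ|, so x and y are optimised independently as 1-D weighted medians.
Total weight W = 339; half = 169.5.
x-coordinate, sorted with cumulative weight:
  x=2 (V, w=120) cum 120
  x=3 (P, w=30) cum 150
  x=3 (T, w=30) cum 180  ← median
  x=4 (U, w=25) cum 205
  x=6 (R, w=4) cum 209
  x=7 (Q, w=3) cum 212
  x=8 (W, w=120) cum 332
  x=10 (S, w=7) cum 339
⇒ x* = 3
y-coordinate, sorted with cumulative weight:
  y=0 (S, w=7) cum 7
  y=2 (T, w=30) cum 37
  y=2 (U, w=25) cum 62
  y=4 (V, w=120) cum 182  ← median
  y=5 (P, w=30) cum 212
  y=6 (Q, w=3) cum 215
  y=7 (W, w=120) cum 335
  y=9 (R, w=4) cum 339
⇒ y* = 4

(3, 4)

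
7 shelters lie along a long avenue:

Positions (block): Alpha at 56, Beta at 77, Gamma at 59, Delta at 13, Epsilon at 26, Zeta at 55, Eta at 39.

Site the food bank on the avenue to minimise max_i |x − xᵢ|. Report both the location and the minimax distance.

The 1-center on a line is the midpoint of the two extreme points: leftmost at 13, rightmost at 77.
Optimal location = (13 + 77)/2 = 45; maximum distance = (77 − 13)/2 = 32.

location 45, max distance 32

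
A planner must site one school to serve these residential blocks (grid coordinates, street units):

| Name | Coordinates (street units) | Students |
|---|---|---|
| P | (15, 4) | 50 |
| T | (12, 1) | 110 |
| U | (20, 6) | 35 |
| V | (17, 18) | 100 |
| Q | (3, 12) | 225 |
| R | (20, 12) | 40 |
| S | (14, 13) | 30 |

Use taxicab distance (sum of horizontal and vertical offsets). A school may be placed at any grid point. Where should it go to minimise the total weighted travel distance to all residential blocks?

(12, 12)

Manhattan distance separates: Σwᵢ(|x−xᵢ|+|y−yᵢ|) = Σwᵢ|x−xᵢ| + Σwᵢ|y−yᵢ|, so x and y are optimised independently as 1-D weighted medians.
Total weight W = 590; half = 295.
x-coordinate, sorted with cumulative weight:
  x=3 (Q, w=225) cum 225
  x=12 (T, w=110) cum 335  ← median
  x=14 (S, w=30) cum 365
  x=15 (P, w=50) cum 415
  x=17 (V, w=100) cum 515
  x=20 (U, w=35) cum 550
  x=20 (R, w=40) cum 590
⇒ x* = 12
y-coordinate, sorted with cumulative weight:
  y=1 (T, w=110) cum 110
  y=4 (P, w=50) cum 160
  y=6 (U, w=35) cum 195
  y=12 (Q, w=225) cum 420  ← median
  y=12 (R, w=40) cum 460
  y=13 (S, w=30) cum 490
  y=18 (V, w=100) cum 590
⇒ y* = 12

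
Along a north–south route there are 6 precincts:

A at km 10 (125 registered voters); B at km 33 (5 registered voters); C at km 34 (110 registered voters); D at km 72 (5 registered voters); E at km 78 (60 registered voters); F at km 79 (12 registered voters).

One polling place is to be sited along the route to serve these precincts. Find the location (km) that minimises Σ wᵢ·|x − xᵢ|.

For a sum of weighted absolute distances on a line, the optimum is the weighted median (not the mean). Total weight W = 317; half-weight = 158.5.
Sort by position and accumulate weight:
  km 10 (A, w=125) → cum 125
  km 33 (B, w=5) → cum 130
  km 34 (C, w=110) → cum 240  ≥ 158.5 → median here
  km 72 (D, w=5) → cum 245
  km 78 (E, w=60) → cum 305
  km 79 (F, w=12) → cum 317
Optimal location: km 34.

x = 34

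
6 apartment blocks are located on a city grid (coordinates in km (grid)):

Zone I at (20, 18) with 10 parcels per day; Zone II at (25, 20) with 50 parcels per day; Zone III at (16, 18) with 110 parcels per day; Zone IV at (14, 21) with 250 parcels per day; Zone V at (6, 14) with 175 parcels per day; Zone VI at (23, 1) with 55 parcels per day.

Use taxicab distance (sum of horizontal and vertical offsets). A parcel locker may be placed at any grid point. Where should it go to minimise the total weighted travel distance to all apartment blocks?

Manhattan distance separates: Σwᵢ(|x−xᵢ|+|y−yᵢ|) = Σwᵢ|x−xᵢ| + Σwᵢ|y−yᵢ|, so x and y are optimised independently as 1-D weighted medians.
Total weight W = 650; half = 325.
x-coordinate, sorted with cumulative weight:
  x=6 (Zone V, w=175) cum 175
  x=14 (Zone IV, w=250) cum 425  ← median
  x=16 (Zone III, w=110) cum 535
  x=20 (Zone I, w=10) cum 545
  x=23 (Zone VI, w=55) cum 600
  x=25 (Zone II, w=50) cum 650
⇒ x* = 14
y-coordinate, sorted with cumulative weight:
  y=1 (Zone VI, w=55) cum 55
  y=14 (Zone V, w=175) cum 230
  y=18 (Zone I, w=10) cum 240
  y=18 (Zone III, w=110) cum 350  ← median
  y=20 (Zone II, w=50) cum 400
  y=21 (Zone IV, w=250) cum 650
⇒ y* = 18

(14, 18)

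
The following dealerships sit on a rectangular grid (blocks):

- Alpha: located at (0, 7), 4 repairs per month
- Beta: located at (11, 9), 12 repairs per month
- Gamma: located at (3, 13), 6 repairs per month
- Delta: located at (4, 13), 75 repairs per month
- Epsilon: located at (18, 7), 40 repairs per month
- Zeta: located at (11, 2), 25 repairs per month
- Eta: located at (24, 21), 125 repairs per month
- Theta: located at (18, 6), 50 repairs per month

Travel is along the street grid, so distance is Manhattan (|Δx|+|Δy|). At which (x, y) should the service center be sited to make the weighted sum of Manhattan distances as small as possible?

(18, 13)

Manhattan distance separates: Σwᵢ(|x−xᵢ|+|y−yᵢ|) = Σwᵢ|x−xᵢ| + Σwᵢ|y−yᵢ|, so x and y are optimised independently as 1-D weighted medians.
Total weight W = 337; half = 168.5.
x-coordinate, sorted with cumulative weight:
  x=0 (Alpha, w=4) cum 4
  x=3 (Gamma, w=6) cum 10
  x=4 (Delta, w=75) cum 85
  x=11 (Beta, w=12) cum 97
  x=11 (Zeta, w=25) cum 122
  x=18 (Epsilon, w=40) cum 162
  x=18 (Theta, w=50) cum 212  ← median
  x=24 (Eta, w=125) cum 337
⇒ x* = 18
y-coordinate, sorted with cumulative weight:
  y=2 (Zeta, w=25) cum 25
  y=6 (Theta, w=50) cum 75
  y=7 (Alpha, w=4) cum 79
  y=7 (Epsilon, w=40) cum 119
  y=9 (Beta, w=12) cum 131
  y=13 (Gamma, w=6) cum 137
  y=13 (Delta, w=75) cum 212  ← median
  y=21 (Eta, w=125) cum 337
⇒ y* = 13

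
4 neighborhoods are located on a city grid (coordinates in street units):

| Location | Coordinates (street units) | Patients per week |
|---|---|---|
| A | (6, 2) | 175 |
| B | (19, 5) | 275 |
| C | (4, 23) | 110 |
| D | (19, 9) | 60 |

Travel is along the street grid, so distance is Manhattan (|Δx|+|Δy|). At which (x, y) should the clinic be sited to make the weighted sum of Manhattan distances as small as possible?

(19, 5)

Manhattan distance separates: Σwᵢ(|x−xᵢ|+|y−yᵢ|) = Σwᵢ|x−xᵢ| + Σwᵢ|y−yᵢ|, so x and y are optimised independently as 1-D weighted medians.
Total weight W = 620; half = 310.
x-coordinate, sorted with cumulative weight:
  x=4 (C, w=110) cum 110
  x=6 (A, w=175) cum 285
  x=19 (B, w=275) cum 560  ← median
  x=19 (D, w=60) cum 620
⇒ x* = 19
y-coordinate, sorted with cumulative weight:
  y=2 (A, w=175) cum 175
  y=5 (B, w=275) cum 450  ← median
  y=9 (D, w=60) cum 510
  y=23 (C, w=110) cum 620
⇒ y* = 5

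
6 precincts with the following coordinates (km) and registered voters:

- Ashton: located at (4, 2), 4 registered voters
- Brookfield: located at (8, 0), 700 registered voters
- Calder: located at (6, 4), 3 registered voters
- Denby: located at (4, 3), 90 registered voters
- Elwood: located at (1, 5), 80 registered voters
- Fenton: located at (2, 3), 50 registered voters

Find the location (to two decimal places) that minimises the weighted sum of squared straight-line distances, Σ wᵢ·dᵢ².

The minimiser of Σwᵢ‖p−pᵢ‖² is the weighted centroid p* = (Σwᵢpᵢ)/(Σwᵢ).
Σwᵢ = 927.
Σwᵢxᵢ = 4·4 + 700·8 + 3·6 + 90·4 + 80·1 + 50·2 = 6174.
Σwᵢyᵢ = 4·2 + 700·0 + 3·4 + 90·3 + 80·5 + 50·3 = 840.
x* = 6174/927 = 6.66, y* = 840/927 = 0.91.

(6.66, 0.91)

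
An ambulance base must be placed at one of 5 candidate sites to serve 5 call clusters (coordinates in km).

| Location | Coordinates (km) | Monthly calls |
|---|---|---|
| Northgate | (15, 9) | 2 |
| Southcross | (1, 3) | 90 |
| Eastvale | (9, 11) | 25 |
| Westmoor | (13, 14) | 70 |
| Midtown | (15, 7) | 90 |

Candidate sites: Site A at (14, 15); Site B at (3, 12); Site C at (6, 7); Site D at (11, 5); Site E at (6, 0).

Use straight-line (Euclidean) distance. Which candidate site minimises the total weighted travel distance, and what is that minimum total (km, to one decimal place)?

Site D, total 2135.1 km

Total weighted distance at each candidate:
  Site A (14, 15): total = 2589.1
  Site B (3, 12): total = 2890.4
  Site C (6, 7): total = 2222.7
  Site D (11, 5): total = 2135.1
  Site E (6, 0): total = 2957.1
Minimum is at Site D with total 2135.1 km.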